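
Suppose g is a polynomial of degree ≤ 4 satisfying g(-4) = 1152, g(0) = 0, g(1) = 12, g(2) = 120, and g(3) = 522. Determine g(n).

Write g(n) = an^4 + bn^3 + cn^2 + dn + e. Substituting each data point gives a linear system:
  256a - 64b + 16c - 4d + e = 1152
  e = 0
  a + b + c + d + e = 12
  16a + 8b + 4c + 2d + e = 120
  81a + 27b + 9c + 3d + e = 522
Solving the system yields a = 5, b = 3, c = 4, d = 0, e = 0.
So g(n) = 5n⁴ + 3n³ + 4n².
Check: g(2) = 120. ✓

g(n) = 5n^4 + 3n^3 + 4n^2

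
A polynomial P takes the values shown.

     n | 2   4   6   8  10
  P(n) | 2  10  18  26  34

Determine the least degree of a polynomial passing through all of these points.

Forward differences of the values at n = 2, 4, 6, 8, 10:
  P  : 2  10  18  26  34
  Δ  : 8  8  8  8
  Δ^2: 0  0  0
  Δ^3: 0  0
  Δ^4: 0
The first differences are constant (8) and nonzero, while all higher differences vanish, so the minimal degree is 1.

1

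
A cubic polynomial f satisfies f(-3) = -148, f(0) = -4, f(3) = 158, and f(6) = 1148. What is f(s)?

f(s) = 5s^3 + s^2 + 6s - 4

Write f(s) = as^3 + bs^2 + cs + d. Substituting each data point gives a linear system:
  -27a + 9b - 3c + d = -148
  d = -4
  27a + 9b + 3c + d = 158
  216a + 36b + 6c + d = 1148
Solving the system yields a = 5, b = 1, c = 6, d = -4.
So f(s) = 5s^3 + s^2 + 6s - 4.
Check: f(6) = 1148. ✓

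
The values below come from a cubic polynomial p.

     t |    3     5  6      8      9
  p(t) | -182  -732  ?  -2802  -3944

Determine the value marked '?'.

-1226

The 4 known points determine the degree-3 polynomial uniquely.
Write p(t) = at^3 + bt^2 + ct + d. Substituting each data point gives a linear system:
  27a + 9b + 3c + d = -182
  125a + 25b + 5c + d = -732
  512a + 64b + 8c + d = -2802
  729a + 81b + 9c + d = -3944
Solving the system yields a = -5, b = -3, c = -6, d = -2.
So p(t) = -5t³ - 3t² - 6t - 2.
Then p(6) = -1226.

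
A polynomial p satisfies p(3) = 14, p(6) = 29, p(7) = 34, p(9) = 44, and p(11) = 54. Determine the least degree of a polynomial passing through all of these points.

1

Divided differences on the nodes 3, 6, 7, 9, 11:
  order 0: 14  29  34  44  54
  order 1: 5  5  5  5
  order 2: 0  0  0
  order 3: 0  0
  order 4: 0
The order-1 divided differences are all 5 (nonzero) and every higher order vanishes, so the data lies on a polynomial of degree exactly 1.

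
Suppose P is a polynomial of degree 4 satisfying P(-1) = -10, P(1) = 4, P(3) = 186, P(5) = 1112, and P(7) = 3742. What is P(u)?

Write P(u) = au^4 + bu^3 + cu^2 + du + e. Substituting each data point gives a linear system:
  a - b + c - d + e = -10
  a + b + c + d + e = 4
  81a + 27b + 9c + 3d + e = 186
  625a + 125b + 25c + 5d + e = 1112
  2401a + 343b + 49c + 7d + e = 3742
Solving the system yields a = 1, b = 4, c = -1, d = 3, e = -3.
So P(u) = u^4 + 4u^3 - u^2 + 3u - 3.
Check: P(1) = 4. ✓

P(u) = u^4 + 4u^3 - u^2 + 3u - 3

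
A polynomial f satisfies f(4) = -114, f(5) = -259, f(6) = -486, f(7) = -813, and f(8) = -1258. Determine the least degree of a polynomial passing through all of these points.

Forward differences of the values at s = 4, 5, 6, 7, 8:
  f  : -114  -259  -486  -813  -1258
  Δ  : -145  -227  -327  -445
  Δ^2: -82  -100  -118
  Δ^3: -18  -18
  Δ^4: 0
The third differences are constant (-18) and nonzero, while all higher differences vanish, so the minimal degree is 3.

3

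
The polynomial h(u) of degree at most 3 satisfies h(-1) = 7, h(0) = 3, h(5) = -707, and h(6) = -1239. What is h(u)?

h(u) = -6u^3 + u^2 + 3u + 3

Write h(u) = au^3 + bu^2 + cu + d. Substituting each data point gives a linear system:
  -a + b - c + d = 7
  d = 3
  125a + 25b + 5c + d = -707
  216a + 36b + 6c + d = -1239
Solving the system yields a = -6, b = 1, c = 3, d = 3.
So h(u) = -6u³ + u² + 3u + 3.
Check: h(6) = -1239. ✓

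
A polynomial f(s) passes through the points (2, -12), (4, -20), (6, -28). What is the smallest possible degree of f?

Forward differences of the values at s = 2, 4, 6:
  f  : -12  -20  -28
  Δ  : -8  -8
  Δ^2: 0
The first differences are constant (-8) and nonzero, while all higher differences vanish, so the minimal degree is 1.

1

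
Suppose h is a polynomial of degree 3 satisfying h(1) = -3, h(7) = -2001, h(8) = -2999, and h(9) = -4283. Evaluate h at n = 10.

Write h(n) = an^3 + bn^2 + cn + d. Substituting each data point gives a linear system:
  a + b + c + d = -3
  343a + 49b + 7c + d = -2001
  512a + 64b + 8c + d = -2999
  729a + 81b + 9c + d = -4283
Solving the system yields a = -6, b = 1, c = 1, d = 1.
So h(n) = -6n³ + n² + n + 1.
Then h(10) = -5889.

-5889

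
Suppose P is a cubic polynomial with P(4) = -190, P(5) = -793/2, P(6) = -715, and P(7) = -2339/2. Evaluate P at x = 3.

-143/2

Using the Lagrange interpolation formula with nodes 4, 5, 6, 7:
  L_0(x) = (x - 5)(x - 6)(x - 7) / -6
  L_1(x) = (x - 4)(x - 6)(x - 7) / 2
  L_2(x) = (x - 4)(x - 5)(x - 7) / -2
  L_3(x) = (x - 4)(x - 5)(x - 6) / 6
Then P(x) = -190·L_0(x) - 793/2·L_1(x) - 715·L_2(x) - 2339/2·L_3(x).
Expanding and collecting terms gives P(x) = -4x^3 + 4x^2 + (3/2)x - 4.
Evaluating at x = 3: P(3) = -143/2.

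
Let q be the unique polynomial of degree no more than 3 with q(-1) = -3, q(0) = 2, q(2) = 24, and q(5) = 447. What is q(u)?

q(u) = 4u^3 - 2u^2 - u + 2

Write q(u) = au^3 + bu^2 + cu + d. Substituting each data point gives a linear system:
  -a + b - c + d = -3
  d = 2
  8a + 4b + 2c + d = 24
  125a + 25b + 5c + d = 447
Solving the system yields a = 4, b = -2, c = -1, d = 2.
So q(u) = 4u³ - 2u² - u + 2.
Check: q(2) = 24. ✓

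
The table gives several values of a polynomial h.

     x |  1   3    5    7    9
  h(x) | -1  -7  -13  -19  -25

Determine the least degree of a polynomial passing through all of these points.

Forward differences of the values at x = 1, 3, 5, 7, 9:
  h  : -1  -7  -13  -19  -25
  Δ  : -6  -6  -6  -6
  Δ^2: 0  0  0
  Δ^3: 0  0
  Δ^4: 0
The first differences are constant (-6) and nonzero, while all higher differences vanish, so the minimal degree is 1.

1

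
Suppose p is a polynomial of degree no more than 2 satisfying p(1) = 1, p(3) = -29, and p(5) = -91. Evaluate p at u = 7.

-185

Write p(u) = au^2 + bu + c. Substituting each data point gives a linear system:
  a + b + c = 1
  9a + 3b + c = -29
  25a + 5b + c = -91
Solving the system yields a = -4, b = 1, c = 4.
So p(u) = -4u² + u + 4.
Then p(7) = -185.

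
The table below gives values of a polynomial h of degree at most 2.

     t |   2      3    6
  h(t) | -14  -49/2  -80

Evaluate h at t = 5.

Using the Lagrange interpolation formula with nodes 2, 3, 6:
  L_0(t) = (t - 3)(t - 6) / 4
  L_1(t) = (t - 2)(t - 6) / -3
  L_2(t) = (t - 2)(t - 3) / 12
Then h(t) = -14·L_0(t) - 49/2·L_1(t) - 80·L_2(t).
Expanding and collecting terms gives h(t) = -2t² - (1/2)t - 5.
Evaluating at t = 5: h(5) = -115/2.

-115/2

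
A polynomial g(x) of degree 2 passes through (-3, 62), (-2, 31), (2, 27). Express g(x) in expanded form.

Write g(x) = ax^2 + bx + c. Substituting each data point gives a linear system:
  9a - 3b + c = 62
  4a - 2b + c = 31
  4a + 2b + c = 27
Solving the system yields a = 6, b = -1, c = 5.
So g(x) = 6x² - x + 5.
Check: g(2) = 27. ✓

g(x) = 6x^2 - x + 5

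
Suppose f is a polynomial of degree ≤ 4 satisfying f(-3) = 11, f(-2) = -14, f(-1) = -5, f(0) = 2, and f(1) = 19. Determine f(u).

Write f(u) = au^4 + bu^3 + cu^2 + du + e. Substituting each data point gives a linear system:
  81a - 27b + 9c - 3d + e = 11
  16a - 8b + 4c - 2d + e = -14
  a - b + c - d + e = -5
  e = 2
  a + b + c + d + e = 19
Solving the system yields a = 2, b = 6, c = 3, d = 6, e = 2.
So f(u) = 2u⁴ + 6u³ + 3u² + 6u + 2.
Check: f(1) = 19. ✓

f(u) = 2u^4 + 6u^3 + 3u^2 + 6u + 2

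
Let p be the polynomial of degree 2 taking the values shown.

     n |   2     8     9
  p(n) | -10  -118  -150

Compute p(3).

Using the Lagrange interpolation formula with nodes 2, 8, 9:
  L_0(n) = (n - 8)(n - 9) / 42
  L_1(n) = (n - 2)(n - 9) / -6
  L_2(n) = (n - 2)(n - 8) / 7
Then p(n) = -10·L_0(n) - 118·L_1(n) - 150·L_2(n).
Expanding and collecting terms gives p(n) = -2n^2 + 2n - 6.
Evaluating at n = 3: p(3) = -18.

-18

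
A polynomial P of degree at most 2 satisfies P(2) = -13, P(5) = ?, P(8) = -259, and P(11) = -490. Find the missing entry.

On equispaced nodes a degree-2 polynomial has vanishing third forward difference, so
  - P(2) + 3·P(5) - 3·P(8) + P(11) = 0.
Substituting the known values and solving for P(5):
  3·P(5) = -300
  P(5) = -100.

-100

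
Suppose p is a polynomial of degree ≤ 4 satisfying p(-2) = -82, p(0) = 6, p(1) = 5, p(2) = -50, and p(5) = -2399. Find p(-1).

Write p(x) = ax^4 + bx^3 + cx^2 + dx + e. Substituting each data point gives a linear system:
  16a - 8b + 4c - 2d + e = -82
  e = 6
  a + b + c + d + e = 5
  16a + 8b + 4c + 2d + e = -50
  625a + 125b + 25c + 5d + e = -2399
Solving the system yields a = -4, b = 1, c = -2, d = 4, e = 6.
So p(x) = -4x^4 + x^3 - 2x^2 + 4x + 6.
Then p(-1) = -5.

-5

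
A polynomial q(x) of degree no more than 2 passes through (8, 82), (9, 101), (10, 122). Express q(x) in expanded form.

Write q(x) = ax^2 + bx + c. Substituting each data point gives a linear system:
  64a + 8b + c = 82
  81a + 9b + c = 101
  100a + 10b + c = 122
Solving the system yields a = 1, b = 2, c = 2.
So q(x) = x^2 + 2x + 2.
Check: q(8) = 82. ✓

q(x) = x^2 + 2x + 2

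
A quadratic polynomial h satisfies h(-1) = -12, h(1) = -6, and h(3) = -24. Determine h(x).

Write h(x) = ax^2 + bx + c. Substituting each data point gives a linear system:
  a - b + c = -12
  a + b + c = -6
  9a + 3b + c = -24
Solving the system yields a = -3, b = 3, c = -6.
So h(x) = -3x^2 + 3x - 6.
Check: h(-1) = -12. ✓

h(x) = -3x^2 + 3x - 6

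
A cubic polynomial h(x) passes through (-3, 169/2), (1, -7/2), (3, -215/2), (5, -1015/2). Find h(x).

Using the Lagrange interpolation formula with nodes -3, 1, 3, 5:
  L_0(x) = (x - 1)(x - 3)(x - 5) / -192
  L_1(x) = (x + 3)(x - 3)(x - 5) / 32
  L_2(x) = (x + 3)(x - 1)(x - 5) / -24
  L_3(x) = (x + 3)(x - 1)(x - 3) / 64
Then h(x) = 169/2·L_0(x) - 7/2·L_1(x) - 215/2·L_2(x) - 1015/2·L_3(x).
Expanding and collecting terms gives h(x) = -4x^3 - x^2 + 4x - 5/2.
Check: h(-3) = 169/2. ✓

h(x) = -4x^3 - x^2 + 4x - 5/2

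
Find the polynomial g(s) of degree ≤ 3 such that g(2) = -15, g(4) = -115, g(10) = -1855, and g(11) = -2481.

g(s) = -2s^3 + 2s^2 - 6s + 5

Using the Lagrange interpolation formula with nodes 2, 4, 10, 11:
  L_0(s) = (s - 4)(s - 10)(s - 11) / -144
  L_1(s) = (s - 2)(s - 10)(s - 11) / 84
  L_2(s) = (s - 2)(s - 4)(s - 11) / -48
  L_3(s) = (s - 2)(s - 4)(s - 10) / 63
Then g(s) = -15·L_0(s) - 115·L_1(s) - 1855·L_2(s) - 2481·L_3(s).
Expanding and collecting terms gives g(s) = -2s³ + 2s² - 6s + 5.
Check: g(2) = -15. ✓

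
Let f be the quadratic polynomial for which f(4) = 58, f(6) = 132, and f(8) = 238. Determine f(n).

Write f(n) = an^2 + bn + c. Substituting each data point gives a linear system:
  16a + 4b + c = 58
  36a + 6b + c = 132
  64a + 8b + c = 238
Solving the system yields a = 4, b = -3, c = 6.
So f(n) = 4n² - 3n + 6.
Check: f(4) = 58. ✓

f(n) = 4n^2 - 3n + 6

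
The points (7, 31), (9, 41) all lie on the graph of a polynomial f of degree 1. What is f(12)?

56

Using the Lagrange interpolation formula with nodes 7, 9:
  L_0(s) = (s - 9) / -2
  L_1(s) = (s - 7) / 2
Then f(s) = 31·L_0(s) + 41·L_1(s).
Expanding and collecting terms gives f(s) = 5s - 4.
Evaluating at s = 12: f(12) = 56.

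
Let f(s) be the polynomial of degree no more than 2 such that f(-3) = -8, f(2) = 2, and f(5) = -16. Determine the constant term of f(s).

4

Write f(s) = as^2 + bs + c. Substituting each data point gives a linear system:
  9a - 3b + c = -8
  4a + 2b + c = 2
  25a + 5b + c = -16
Solving the system yields a = -1, b = 1, c = 4.
So f(s) = -s^2 + s + 4.
The constant term is 4.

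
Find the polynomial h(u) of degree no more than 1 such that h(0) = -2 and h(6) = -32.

h(u) = -5u - 2

Write h(u) = au + b. Substituting each data point gives a linear system:
  b = -2
  6a + b = -32
Solving the system yields a = -5, b = -2.
So h(u) = -5u - 2.
Check: h(0) = -2. ✓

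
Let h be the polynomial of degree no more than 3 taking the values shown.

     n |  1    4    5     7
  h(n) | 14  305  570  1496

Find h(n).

Using the Lagrange interpolation formula with nodes 1, 4, 5, 7:
  L_0(n) = (n - 4)(n - 5)(n - 7) / -72
  L_1(n) = (n - 1)(n - 5)(n - 7) / 9
  L_2(n) = (n - 1)(n - 4)(n - 7) / -8
  L_3(n) = (n - 1)(n - 4)(n - 5) / 36
Then h(n) = 14·L_0(n) + 305·L_1(n) + 570·L_2(n) + 1496·L_3(n).
Expanding and collecting terms gives h(n) = 4n^3 + 2n^2 + 3n + 5.
Check: h(5) = 570. ✓

h(n) = 4n^3 + 2n^2 + 3n + 5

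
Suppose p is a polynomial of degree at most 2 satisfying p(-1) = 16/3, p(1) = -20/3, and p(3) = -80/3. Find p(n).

p(n) = -n^2 - 6n + 1/3

Using the Lagrange interpolation formula with nodes -1, 1, 3:
  L_0(n) = (n - 1)(n - 3) / 8
  L_1(n) = (n + 1)(n - 3) / -4
  L_2(n) = (n + 1)(n - 1) / 8
Then p(n) = 16/3·L_0(n) - 20/3·L_1(n) - 80/3·L_2(n).
Expanding and collecting terms gives p(n) = -n^2 - 6n + 1/3.
Check: p(1) = -20/3. ✓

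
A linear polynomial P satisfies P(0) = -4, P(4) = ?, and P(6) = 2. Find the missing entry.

0

The 2 known points determine the degree-1 polynomial uniquely.
Write P(u) = au + b. Substituting each data point gives a linear system:
  b = -4
  6a + b = 2
Solving the system yields a = 1, b = -4.
So P(u) = u - 4.
Then P(4) = 0.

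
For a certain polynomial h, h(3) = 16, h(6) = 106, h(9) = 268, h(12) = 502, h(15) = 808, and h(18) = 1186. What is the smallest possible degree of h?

Forward differences of the values at t = 3, 6, 9, 12, 15, 18:
  h  : 16  106  268  502  808  1186
  Δ  : 90  162  234  306  378
  Δ^2: 72  72  72  72
  Δ^3: 0  0  0
  Δ^4: 0  0
  Δ^5: 0
The second differences are constant (72) and nonzero, while all higher differences vanish, so the minimal degree is 2.

2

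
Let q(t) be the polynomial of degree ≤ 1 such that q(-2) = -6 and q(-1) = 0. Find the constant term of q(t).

6

Write q(t) = at + b. Substituting each data point gives a linear system:
  -2a + b = -6
  -a + b = 0
Solving the system yields a = 6, b = 6.
So q(t) = 6t + 6.
The constant term is 6.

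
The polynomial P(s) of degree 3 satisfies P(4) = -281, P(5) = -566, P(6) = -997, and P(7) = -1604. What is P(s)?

Write P(s) = as^3 + bs^2 + cs + d. Substituting each data point gives a linear system:
  64a + 16b + 4c + d = -281
  125a + 25b + 5c + d = -566
  216a + 36b + 6c + d = -997
  343a + 49b + 7c + d = -1604
Solving the system yields a = -5, b = 2, c = 2, d = -1.
So P(s) = -5s^3 + 2s^2 + 2s - 1.
Check: P(6) = -997. ✓

P(s) = -5s^3 + 2s^2 + 2s - 1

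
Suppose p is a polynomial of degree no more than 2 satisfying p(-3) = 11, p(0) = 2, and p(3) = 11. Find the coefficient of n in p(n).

Write p(n) = an^2 + bn + c. Substituting each data point gives a linear system:
  9a - 3b + c = 11
  c = 2
  9a + 3b + c = 11
Solving the system yields a = 1, b = 0, c = 2.
So p(n) = n^2 + 2.
The coefficient of n is 0.

0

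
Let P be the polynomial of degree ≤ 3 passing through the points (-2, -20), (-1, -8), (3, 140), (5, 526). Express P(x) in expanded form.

Write P(x) = ax^3 + bx^2 + cx + d. Substituting each data point gives a linear system:
  -8a + 4b - 2c + d = -20
  -a + b - c + d = -8
  27a + 9b + 3c + d = 140
  125a + 25b + 5c + d = 526
Solving the system yields a = 3, b = 5, c = 6, d = -4.
So P(x) = 3x^3 + 5x^2 + 6x - 4.
Check: P(3) = 140. ✓

P(x) = 3x^3 + 5x^2 + 6x - 4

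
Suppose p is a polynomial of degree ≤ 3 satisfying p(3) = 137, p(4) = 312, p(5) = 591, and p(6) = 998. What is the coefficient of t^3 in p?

Write p(t) = at^3 + bt^2 + ct + d. Substituting each data point gives a linear system:
  27a + 9b + 3c + d = 137
  64a + 16b + 4c + d = 312
  125a + 25b + 5c + d = 591
  216a + 36b + 6c + d = 998
Solving the system yields a = 4, b = 4, c = -1, d = -4.
So p(t) = 4t^3 + 4t^2 - t - 4.
The leading coefficient is 4.

4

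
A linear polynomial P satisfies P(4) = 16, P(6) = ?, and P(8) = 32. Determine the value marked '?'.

On equispaced nodes a degree-1 polynomial has vanishing second forward difference, so
  P(4) - 2·P(6) + P(8) = 0.
Substituting the known values and solving for P(6):
  -2·P(6) = -48
  P(6) = 24.

24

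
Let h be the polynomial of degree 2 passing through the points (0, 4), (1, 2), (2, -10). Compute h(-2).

Using the Lagrange interpolation formula with nodes 0, 1, 2:
  L_0(x) = (x - 1)(x - 2) / 2
  L_1(x) = x(x - 2) / -1
  L_2(x) = x(x - 1) / 2
Then h(x) = 4·L_0(x) + 2·L_1(x) - 10·L_2(x).
Expanding and collecting terms gives h(x) = -5x^2 + 3x + 4.
Evaluating at x = -2: h(-2) = -22.

-22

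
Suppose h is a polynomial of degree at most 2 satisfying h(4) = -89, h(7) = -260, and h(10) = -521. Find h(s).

h(s) = -5s^2 - 2s - 1

Write h(s) = as^2 + bs + c. Substituting each data point gives a linear system:
  16a + 4b + c = -89
  49a + 7b + c = -260
  100a + 10b + c = -521
Solving the system yields a = -5, b = -2, c = -1.
So h(s) = -5s² - 2s - 1.
Check: h(10) = -521. ✓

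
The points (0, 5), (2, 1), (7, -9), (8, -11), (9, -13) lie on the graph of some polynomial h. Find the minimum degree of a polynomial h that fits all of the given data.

1

Divided differences on the nodes 0, 2, 7, 8, 9:
  order 0: 5  1  -9  -11  -13
  order 1: -2  -2  -2  -2
  order 2: 0  0  0
  order 3: 0  0
  order 4: 0
The order-1 divided differences are all -2 (nonzero) and every higher order vanishes, so the data lies on a polynomial of degree exactly 1.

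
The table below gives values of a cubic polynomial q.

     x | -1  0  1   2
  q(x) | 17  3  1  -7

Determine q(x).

Write q(x) = ax^3 + bx^2 + cx + d. Substituting each data point gives a linear system:
  -a + b - c + d = 17
  d = 3
  a + b + c + d = 1
  8a + 4b + 2c + d = -7
Solving the system yields a = -3, b = 6, c = -5, d = 3.
So q(x) = -3x^3 + 6x^2 - 5x + 3.
Check: q(0) = 3. ✓

q(x) = -3x^3 + 6x^2 - 5x + 3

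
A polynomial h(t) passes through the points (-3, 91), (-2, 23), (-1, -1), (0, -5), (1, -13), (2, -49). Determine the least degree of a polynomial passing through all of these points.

3

Forward differences of the values at t = -3, -2, -1, 0, 1, 2:
  h  : 91  23  -1  -5  -13  -49
  Δ  : -68  -24  -4  -8  -36
  Δ^2: 44  20  -4  -28
  Δ^3: -24  -24  -24
  Δ^4: 0  0
  Δ^5: 0
The third differences are constant (-24) and nonzero, while all higher differences vanish, so the minimal degree is 3.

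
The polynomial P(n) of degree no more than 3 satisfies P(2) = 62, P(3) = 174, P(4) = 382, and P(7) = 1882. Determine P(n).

Using the Lagrange interpolation formula with nodes 2, 3, 4, 7:
  L_0(n) = (n - 3)(n - 4)(n - 7) / -10
  L_1(n) = (n - 2)(n - 4)(n - 7) / 4
  L_2(n) = (n - 2)(n - 3)(n - 7) / -6
  L_3(n) = (n - 2)(n - 3)(n - 4) / 60
Then P(n) = 62·L_0(n) + 174·L_1(n) + 382·L_2(n) + 1882·L_3(n).
Expanding and collecting terms gives P(n) = 5n^3 + 3n^2 + 2n + 6.
Check: P(2) = 62. ✓

P(n) = 5n^3 + 3n^2 + 2n + 6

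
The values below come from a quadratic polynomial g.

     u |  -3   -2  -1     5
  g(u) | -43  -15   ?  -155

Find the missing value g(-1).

The 3 known points determine the degree-2 polynomial uniquely.
Write g(u) = au^2 + bu + c. Substituting each data point gives a linear system:
  9a - 3b + c = -43
  4a - 2b + c = -15
  25a + 5b + c = -155
Solving the system yields a = -6, b = -2, c = 5.
So g(u) = -6u² - 2u + 5.
Then g(-1) = 1.

1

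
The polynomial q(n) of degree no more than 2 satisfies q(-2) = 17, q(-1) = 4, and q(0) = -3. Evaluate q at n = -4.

Using the Lagrange interpolation formula with nodes -2, -1, 0:
  L_0(n) = (n + 1)n / 2
  L_1(n) = (n + 2)n / -1
  L_2(n) = (n + 2)(n + 1) / 2
Then q(n) = 17·L_0(n) + 4·L_1(n) - 3·L_2(n).
Expanding and collecting terms gives q(n) = 3n^2 - 4n - 3.
Evaluating at n = -4: q(-4) = 61.

61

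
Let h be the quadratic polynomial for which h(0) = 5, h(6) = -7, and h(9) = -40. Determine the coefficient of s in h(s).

Write h(s) = as^2 + bs + c. Substituting each data point gives a linear system:
  c = 5
  36a + 6b + c = -7
  81a + 9b + c = -40
Solving the system yields a = -1, b = 4, c = 5.
So h(s) = -s^2 + 4s + 5.
The coefficient of s is 4.

4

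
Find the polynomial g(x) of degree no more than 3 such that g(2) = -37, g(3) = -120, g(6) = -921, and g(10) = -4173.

Using the Lagrange interpolation formula with nodes 2, 3, 6, 10:
  L_0(x) = (x - 3)(x - 6)(x - 10) / -32
  L_1(x) = (x - 2)(x - 6)(x - 10) / 21
  L_2(x) = (x - 2)(x - 3)(x - 10) / -48
  L_3(x) = (x - 2)(x - 3)(x - 6) / 224
Then g(x) = -37·L_0(x) - 120·L_1(x) - 921·L_2(x) - 4173·L_3(x).
Expanding and collecting terms gives g(x) = -4x^3 - 2x^2 + 3x - 3.
Check: g(6) = -921. ✓

g(x) = -4x^3 - 2x^2 + 3x - 3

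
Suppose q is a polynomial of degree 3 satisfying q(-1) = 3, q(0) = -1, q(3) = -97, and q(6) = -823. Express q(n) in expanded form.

q(n) = -4n^3 + n^2 + n - 1

Write q(n) = an^3 + bn^2 + cn + d. Substituting each data point gives a linear system:
  -a + b - c + d = 3
  d = -1
  27a + 9b + 3c + d = -97
  216a + 36b + 6c + d = -823
Solving the system yields a = -4, b = 1, c = 1, d = -1.
So q(n) = -4n³ + n² + n - 1.
Check: q(-1) = 3. ✓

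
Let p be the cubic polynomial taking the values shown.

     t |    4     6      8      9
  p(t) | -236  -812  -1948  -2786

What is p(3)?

Write p(t) = at^3 + bt^2 + ct + d. Substituting each data point gives a linear system:
  64a + 16b + 4c + d = -236
  216a + 36b + 6c + d = -812
  512a + 64b + 8c + d = -1948
  729a + 81b + 9c + d = -2786
Solving the system yields a = -4, b = 2, c = -4, d = 4.
So p(t) = -4t^3 + 2t^2 - 4t + 4.
Then p(3) = -98.

-98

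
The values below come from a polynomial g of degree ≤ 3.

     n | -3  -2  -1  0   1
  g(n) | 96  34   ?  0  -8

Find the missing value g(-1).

The 4 known points determine the degree-3 polynomial uniquely.
Write g(n) = an^3 + bn^2 + cn + d. Substituting each data point gives a linear system:
  -27a + 9b - 3c + d = 96
  -8a + 4b - 2c + d = 34
  d = 0
  a + b + c + d = -8
Solving the system yields a = -3, b = 0, c = -5, d = 0.
So g(n) = -3n^3 - 5n.
Then g(-1) = 8.

8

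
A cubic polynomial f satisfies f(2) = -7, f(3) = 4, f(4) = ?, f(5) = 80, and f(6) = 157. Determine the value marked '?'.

31

The 4 known points determine the degree-3 polynomial uniquely.
Write f(t) = at^3 + bt^2 + ct + d. Substituting each data point gives a linear system:
  8a + 4b + 2c + d = -7
  27a + 9b + 3c + d = 4
  125a + 25b + 5c + d = 80
  216a + 36b + 6c + d = 157
Solving the system yields a = 1, b = -1, c = -3, d = -5.
So f(t) = t^3 - t^2 - 3t - 5.
Then f(4) = 31.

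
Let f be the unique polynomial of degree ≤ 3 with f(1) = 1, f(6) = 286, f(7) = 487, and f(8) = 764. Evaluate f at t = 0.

Using the Lagrange interpolation formula with nodes 1, 6, 7, 8:
  L_0(t) = (t - 6)(t - 7)(t - 8) / -210
  L_1(t) = (t - 1)(t - 7)(t - 8) / 10
  L_2(t) = (t - 1)(t - 6)(t - 8) / -6
  L_3(t) = (t - 1)(t - 6)(t - 7) / 14
Then f(t) = 1·L_0(t) + 286·L_1(t) + 487·L_2(t) + 764·L_3(t).
Expanding and collecting terms gives f(t) = 2t³ - 4t² - t + 4.
Evaluating at t = 0: f(0) = 4.

4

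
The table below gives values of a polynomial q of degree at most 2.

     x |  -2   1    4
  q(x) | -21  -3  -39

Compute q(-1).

-9

Write q(x) = ax^2 + bx + c. Substituting each data point gives a linear system:
  4a - 2b + c = -21
  a + b + c = -3
  16a + 4b + c = -39
Solving the system yields a = -3, b = 3, c = -3.
So q(x) = -3x^2 + 3x - 3.
Then q(-1) = -9.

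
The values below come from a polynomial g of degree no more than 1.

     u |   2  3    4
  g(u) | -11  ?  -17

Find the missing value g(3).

-14

The 2 known points determine the degree-1 polynomial uniquely.
Write g(u) = au + b. Substituting each data point gives a linear system:
  2a + b = -11
  4a + b = -17
Solving the system yields a = -3, b = -5.
So g(u) = -3u - 5.
Then g(3) = -14.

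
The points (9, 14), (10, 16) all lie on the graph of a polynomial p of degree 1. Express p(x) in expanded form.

p(x) = 2x - 4

Write p(x) = ax + b. Substituting each data point gives a linear system:
  9a + b = 14
  10a + b = 16
Solving the system yields a = 2, b = -4.
So p(x) = 2x - 4.
Check: p(10) = 16. ✓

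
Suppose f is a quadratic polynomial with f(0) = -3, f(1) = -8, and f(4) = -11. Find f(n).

f(n) = n^2 - 6n - 3

Write f(n) = an^2 + bn + c. Substituting each data point gives a linear system:
  c = -3
  a + b + c = -8
  16a + 4b + c = -11
Solving the system yields a = 1, b = -6, c = -3.
So f(n) = n² - 6n - 3.
Check: f(0) = -3. ✓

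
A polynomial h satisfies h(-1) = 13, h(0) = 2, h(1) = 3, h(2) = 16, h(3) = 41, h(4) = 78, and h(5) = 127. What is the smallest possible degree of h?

Forward differences of the values at n = -1, 0, 1, 2, 3, 4, 5:
  h  : 13  2  3  16  41  78  127
  Δ  : -11  1  13  25  37  49
  Δ^2: 12  12  12  12  12
  Δ^3: 0  0  0  0
  Δ^4: 0  0  0
  Δ^5: 0  0
  Δ^6: 0
The second differences are constant (12) and nonzero, while all higher differences vanish, so the minimal degree is 2.

2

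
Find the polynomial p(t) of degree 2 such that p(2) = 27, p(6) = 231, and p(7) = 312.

Write p(t) = at^2 + bt + c. Substituting each data point gives a linear system:
  4a + 2b + c = 27
  36a + 6b + c = 231
  49a + 7b + c = 312
Solving the system yields a = 6, b = 3, c = -3.
So p(t) = 6t² + 3t - 3.
Check: p(2) = 27. ✓

p(t) = 6t^2 + 3t - 3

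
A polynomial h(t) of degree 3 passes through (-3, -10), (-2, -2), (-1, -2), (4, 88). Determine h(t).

h(t) = t^3 + 2t^2 - t - 4

Using the Lagrange interpolation formula with nodes -3, -2, -1, 4:
  L_0(t) = (t + 2)(t + 1)(t - 4) / -14
  L_1(t) = (t + 3)(t + 1)(t - 4) / 6
  L_2(t) = (t + 3)(t + 2)(t - 4) / -10
  L_3(t) = (t + 3)(t + 2)(t + 1) / 210
Then h(t) = -10·L_0(t) - 2·L_1(t) - 2·L_2(t) + 88·L_3(t).
Expanding and collecting terms gives h(t) = t^3 + 2t^2 - t - 4.
Check: h(-2) = -2. ✓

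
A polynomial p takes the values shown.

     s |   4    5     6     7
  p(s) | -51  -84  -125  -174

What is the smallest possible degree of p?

2

Forward differences of the values at s = 4, 5, 6, 7:
  p  : -51  -84  -125  -174
  Δ  : -33  -41  -49
  Δ^2: -8  -8
  Δ^3: 0
The second differences are constant (-8) and nonzero, while all higher differences vanish, so the minimal degree is 2.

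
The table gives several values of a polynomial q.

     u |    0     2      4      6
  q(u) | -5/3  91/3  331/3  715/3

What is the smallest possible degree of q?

Forward differences of the values at u = 0, 2, 4, 6:
  q  : -5/3  91/3  331/3  715/3
  Δ  : 32  80  128
  Δ^2: 48  48
  Δ^3: 0
The second differences are constant (48) and nonzero, while all higher differences vanish, so the minimal degree is 2.

2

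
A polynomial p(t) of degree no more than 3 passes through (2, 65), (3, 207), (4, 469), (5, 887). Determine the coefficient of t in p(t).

Write p(t) = at^3 + bt^2 + ct + d. Substituting each data point gives a linear system:
  8a + 4b + 2c + d = 65
  27a + 9b + 3c + d = 207
  64a + 16b + 4c + d = 469
  125a + 25b + 5c + d = 887
Solving the system yields a = 6, b = 6, c = -2, d = -3.
So p(t) = 6t³ + 6t² - 2t - 3.
The coefficient of t is -2.

-2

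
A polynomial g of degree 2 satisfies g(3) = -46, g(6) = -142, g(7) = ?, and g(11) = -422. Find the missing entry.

The 3 known points determine the degree-2 polynomial uniquely.
Write g(x) = ax^2 + bx + c. Substituting each data point gives a linear system:
  9a + 3b + c = -46
  36a + 6b + c = -142
  121a + 11b + c = -422
Solving the system yields a = -3, b = -5, c = -4.
So g(x) = -3x² - 5x - 4.
Then g(7) = -186.

-186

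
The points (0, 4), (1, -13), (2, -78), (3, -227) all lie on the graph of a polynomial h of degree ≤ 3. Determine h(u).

h(u) = -6u^3 - 6u^2 - 5u + 4

Write h(u) = au^3 + bu^2 + cu + d. Substituting each data point gives a linear system:
  d = 4
  a + b + c + d = -13
  8a + 4b + 2c + d = -78
  27a + 9b + 3c + d = -227
Solving the system yields a = -6, b = -6, c = -5, d = 4.
So h(u) = -6u^3 - 6u^2 - 5u + 4.
Check: h(0) = 4. ✓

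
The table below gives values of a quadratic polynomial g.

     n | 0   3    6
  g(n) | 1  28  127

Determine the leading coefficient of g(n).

4

Write g(n) = an^2 + bn + c. Substituting each data point gives a linear system:
  c = 1
  9a + 3b + c = 28
  36a + 6b + c = 127
Solving the system yields a = 4, b = -3, c = 1.
So g(n) = 4n^2 - 3n + 1.
The leading coefficient is 4.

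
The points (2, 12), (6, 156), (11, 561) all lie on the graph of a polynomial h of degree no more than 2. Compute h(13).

Write h(t) = at^2 + bt + c. Substituting each data point gives a linear system:
  4a + 2b + c = 12
  36a + 6b + c = 156
  121a + 11b + c = 561
Solving the system yields a = 5, b = -4, c = 0.
So h(t) = 5t^2 - 4t.
Then h(13) = 793.

793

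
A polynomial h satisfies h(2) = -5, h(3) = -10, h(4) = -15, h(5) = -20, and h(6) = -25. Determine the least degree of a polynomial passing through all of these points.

Forward differences of the values at s = 2, 3, 4, 5, 6:
  h  : -5  -10  -15  -20  -25
  Δ  : -5  -5  -5  -5
  Δ^2: 0  0  0
  Δ^3: 0  0
  Δ^4: 0
The first differences are constant (-5) and nonzero, while all higher differences vanish, so the minimal degree is 1.

1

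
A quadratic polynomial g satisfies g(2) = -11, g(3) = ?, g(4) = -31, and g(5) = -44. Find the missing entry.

-20

On equispaced nodes a degree-2 polynomial has vanishing third forward difference, so
  - g(2) + 3·g(3) - 3·g(4) + g(5) = 0.
Substituting the known values and solving for g(3):
  3·g(3) = -60
  g(3) = -20.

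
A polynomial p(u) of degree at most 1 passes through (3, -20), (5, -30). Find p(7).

Write p(u) = au + b. Substituting each data point gives a linear system:
  3a + b = -20
  5a + b = -30
Solving the system yields a = -5, b = -5.
So p(u) = -5u - 5.
Then p(7) = -40.

-40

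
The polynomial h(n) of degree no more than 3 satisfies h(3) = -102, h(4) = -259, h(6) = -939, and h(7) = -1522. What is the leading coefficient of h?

-5

Write h(n) = an^3 + bn^2 + cn + d. Substituting each data point gives a linear system:
  27a + 9b + 3c + d = -102
  64a + 16b + 4c + d = -259
  216a + 36b + 6c + d = -939
  343a + 49b + 7c + d = -1522
Solving the system yields a = -5, b = 4, c = 0, d = -3.
So h(n) = -5n^3 + 4n^2 - 3.
The leading coefficient is -5.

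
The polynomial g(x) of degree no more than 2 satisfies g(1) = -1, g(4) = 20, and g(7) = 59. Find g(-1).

Write g(x) = ax^2 + bx + c. Substituting each data point gives a linear system:
  a + b + c = -1
  16a + 4b + c = 20
  49a + 7b + c = 59
Solving the system yields a = 1, b = 2, c = -4.
So g(x) = x^2 + 2x - 4.
Then g(-1) = -5.

-5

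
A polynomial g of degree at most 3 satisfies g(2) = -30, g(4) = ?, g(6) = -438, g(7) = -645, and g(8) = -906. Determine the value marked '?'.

-162

The 4 known points determine the degree-3 polynomial uniquely.
Write g(u) = au^3 + bu^2 + cu + d. Substituting each data point gives a linear system:
  8a + 4b + 2c + d = -30
  216a + 36b + 6c + d = -438
  343a + 49b + 7c + d = -645
  512a + 64b + 8c + d = -906
Solving the system yields a = -1, b = -6, c = -2, d = 6.
So g(u) = -u^3 - 6u^2 - 2u + 6.
Then g(4) = -162.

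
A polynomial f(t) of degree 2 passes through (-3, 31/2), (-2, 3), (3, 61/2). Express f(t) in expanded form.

f(t) = 3t^2 + (5/2)t - 4

Using the Lagrange interpolation formula with nodes -3, -2, 3:
  L_0(t) = (t + 2)(t - 3) / 6
  L_1(t) = (t + 3)(t - 3) / -5
  L_2(t) = (t + 3)(t + 2) / 30
Then f(t) = 31/2·L_0(t) + 3·L_1(t) + 61/2·L_2(t).
Expanding and collecting terms gives f(t) = 3t^2 + (5/2)t - 4.
Check: f(-2) = 3. ✓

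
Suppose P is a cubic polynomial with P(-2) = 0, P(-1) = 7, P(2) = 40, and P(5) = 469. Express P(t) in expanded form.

Write P(t) = at^3 + bt^2 + ct + d. Substituting each data point gives a linear system:
  -8a + 4b - 2c + d = 0
  -a + b - c + d = 7
  8a + 4b + 2c + d = 40
  125a + 25b + 5c + d = 469
Solving the system yields a = 3, b = 4, c = -2, d = 4.
So P(t) = 3t³ + 4t² - 2t + 4.
Check: P(5) = 469. ✓

P(t) = 3t^3 + 4t^2 - 2t + 4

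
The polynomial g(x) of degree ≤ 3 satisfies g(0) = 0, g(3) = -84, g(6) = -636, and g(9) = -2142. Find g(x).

Write g(x) = ax^3 + bx^2 + cx + d. Substituting each data point gives a linear system:
  d = 0
  27a + 9b + 3c + d = -84
  216a + 36b + 6c + d = -636
  729a + 81b + 9c + d = -2142
Solving the system yields a = -3, b = 1, c = -4, d = 0.
So g(x) = -3x^3 + x^2 - 4x.
Check: g(9) = -2142. ✓

g(x) = -3x^3 + x^2 - 4x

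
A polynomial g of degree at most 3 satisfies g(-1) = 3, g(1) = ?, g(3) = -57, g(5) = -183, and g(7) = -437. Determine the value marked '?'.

The 4 known points determine the degree-3 polynomial uniquely.
Write g(u) = au^3 + bu^2 + cu + d. Substituting each data point gives a linear system:
  -a + b - c + d = 3
  27a + 9b + 3c + d = -57
  125a + 25b + 5c + d = -183
  343a + 49b + 7c + d = -437
Solving the system yields a = -1, b = -1, c = -6, d = -3.
So g(u) = -u^3 - u^2 - 6u - 3.
Then g(1) = -11.

-11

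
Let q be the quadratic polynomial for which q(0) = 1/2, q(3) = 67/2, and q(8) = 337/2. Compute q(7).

Using the Lagrange interpolation formula with nodes 0, 3, 8:
  L_0(s) = (s - 3)(s - 8) / 24
  L_1(s) = s(s - 8) / -15
  L_2(s) = s(s - 3) / 40
Then q(s) = 1/2·L_0(s) + 67/2·L_1(s) + 337/2·L_2(s).
Expanding and collecting terms gives q(s) = 2s² + 5s + 1/2.
Evaluating at s = 7: q(7) = 267/2.

267/2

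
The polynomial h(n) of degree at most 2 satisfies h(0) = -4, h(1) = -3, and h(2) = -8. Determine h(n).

Write h(n) = an^2 + bn + c. Substituting each data point gives a linear system:
  c = -4
  a + b + c = -3
  4a + 2b + c = -8
Solving the system yields a = -3, b = 4, c = -4.
So h(n) = -3n² + 4n - 4.
Check: h(2) = -8. ✓

h(n) = -3n^2 + 4n - 4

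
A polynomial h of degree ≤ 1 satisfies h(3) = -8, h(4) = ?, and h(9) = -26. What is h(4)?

-11

The 2 known points determine the degree-1 polynomial uniquely.
Write h(t) = at + b. Substituting each data point gives a linear system:
  3a + b = -8
  9a + b = -26
Solving the system yields a = -3, b = 1.
So h(t) = -3t + 1.
Then h(4) = -11.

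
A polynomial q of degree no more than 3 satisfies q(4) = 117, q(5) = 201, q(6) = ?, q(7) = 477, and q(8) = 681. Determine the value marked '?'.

319

The 4 known points determine the degree-3 polynomial uniquely.
Write q(n) = an^3 + bn^2 + cn + d. Substituting each data point gives a linear system:
  64a + 16b + 4c + d = 117
  125a + 25b + 5c + d = 201
  343a + 49b + 7c + d = 477
  512a + 64b + 8c + d = 681
Solving the system yields a = 1, b = 2, c = 5, d = 1.
So q(n) = n^3 + 2n^2 + 5n + 1.
Then q(6) = 319.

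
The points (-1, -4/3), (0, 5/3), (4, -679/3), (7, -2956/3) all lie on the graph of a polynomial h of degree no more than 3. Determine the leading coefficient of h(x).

-2

Write h(x) = ax^3 + bx^2 + cx + d. Substituting each data point gives a linear system:
  -a + b - c + d = -4/3
  d = 5/3
  64a + 16b + 4c + d = -679/3
  343a + 49b + 7c + d = -2956/3
Solving the system yields a = -2, b = -6, c = -1, d = 5/3.
So h(x) = -2x^3 - 6x^2 - x + 5/3.
The leading coefficient is -2.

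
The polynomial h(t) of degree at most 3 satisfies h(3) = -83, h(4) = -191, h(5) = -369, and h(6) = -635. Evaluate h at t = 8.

-1503

Write h(t) = at^3 + bt^2 + ct + d. Substituting each data point gives a linear system:
  27a + 9b + 3c + d = -83
  64a + 16b + 4c + d = -191
  125a + 25b + 5c + d = -369
  216a + 36b + 6c + d = -635
Solving the system yields a = -3, b = 1, c = -4, d = 1.
So h(t) = -3t^3 + t^2 - 4t + 1.
Then h(8) = -1503.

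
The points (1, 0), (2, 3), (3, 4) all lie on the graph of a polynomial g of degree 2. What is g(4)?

Write g(n) = an^2 + bn + c. Substituting each data point gives a linear system:
  a + b + c = 0
  4a + 2b + c = 3
  9a + 3b + c = 4
Solving the system yields a = -1, b = 6, c = -5.
So g(n) = -n^2 + 6n - 5.
Then g(4) = 3.

3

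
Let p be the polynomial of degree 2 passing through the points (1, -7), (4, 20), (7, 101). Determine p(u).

Write p(u) = au^2 + bu + c. Substituting each data point gives a linear system:
  a + b + c = -7
  16a + 4b + c = 20
  49a + 7b + c = 101
Solving the system yields a = 3, b = -6, c = -4.
So p(u) = 3u^2 - 6u - 4.
Check: p(1) = -7. ✓

p(u) = 3u^2 - 6u - 4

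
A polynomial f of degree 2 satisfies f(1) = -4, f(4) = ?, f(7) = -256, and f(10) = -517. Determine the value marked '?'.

On equispaced nodes a degree-2 polynomial has vanishing third forward difference, so
  - f(1) + 3·f(4) - 3·f(7) + f(10) = 0.
Substituting the known values and solving for f(4):
  3·f(4) = -255
  f(4) = -85.

-85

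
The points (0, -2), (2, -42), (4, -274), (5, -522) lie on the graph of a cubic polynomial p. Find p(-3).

118

Using the Lagrange interpolation formula with nodes 0, 2, 4, 5:
  L_0(s) = (s - 2)(s - 4)(s - 5) / -40
  L_1(s) = s(s - 4)(s - 5) / 12
  L_2(s) = s(s - 2)(s - 5) / -8
  L_3(s) = s(s - 2)(s - 4) / 15
Then p(s) = -2·L_0(s) - 42·L_1(s) - 274·L_2(s) - 522·L_3(s).
Expanding and collecting terms gives p(s) = -4s³ - 4s - 2.
Evaluating at s = -3: p(-3) = 118.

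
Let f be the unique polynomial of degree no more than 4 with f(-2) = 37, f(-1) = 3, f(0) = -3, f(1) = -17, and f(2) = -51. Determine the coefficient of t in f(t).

Write f(t) = at^4 + bt^3 + ct^2 + dt + e. Substituting each data point gives a linear system:
  16a - 8b + 4c - 2d + e = 37
  a - b + c - d + e = 3
  e = -3
  a + b + c + d + e = -17
  16a + 8b + 4c + 2d + e = -51
Solving the system yields a = 1, b = -4, c = -5, d = -6, e = -3.
So f(t) = t⁴ - 4t³ - 5t² - 6t - 3.
The coefficient of t is -6.

-6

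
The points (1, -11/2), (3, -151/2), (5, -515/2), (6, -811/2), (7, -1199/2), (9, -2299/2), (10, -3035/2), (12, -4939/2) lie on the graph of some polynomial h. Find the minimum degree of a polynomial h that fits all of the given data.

Divided differences on the nodes 1, 3, 5, 6, 7, 9, 10, 12:
  order 0: -11/2  -151/2  -515/2  -811/2  -1199/2  -2299/2  -3035/2  -4939/2
  order 1: -35  -91  -148  -194  -275  -368  -476
  order 2: -14  -19  -23  -27  -31  -36
  order 3: -1  -1  -1  -1  -1
  order 4: 0  0  0  0
  order 5: 0  0  0
  order 6: 0  0
  order 7: 0
The order-3 divided differences are all -1 (nonzero) and every higher order vanishes, so the data lies on a polynomial of degree exactly 3.

3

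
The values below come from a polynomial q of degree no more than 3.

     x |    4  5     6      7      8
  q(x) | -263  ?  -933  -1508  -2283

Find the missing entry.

-528

The 4 known points determine the degree-3 polynomial uniquely.
Write q(x) = ax^3 + bx^2 + cx + d. Substituting each data point gives a linear system:
  64a + 16b + 4c + d = -263
  216a + 36b + 6c + d = -933
  343a + 49b + 7c + d = -1508
  512a + 64b + 8c + d = -2283
Solving the system yields a = -5, b = 5, c = -5, d = -3.
So q(x) = -5x³ + 5x² - 5x - 3.
Then q(5) = -528.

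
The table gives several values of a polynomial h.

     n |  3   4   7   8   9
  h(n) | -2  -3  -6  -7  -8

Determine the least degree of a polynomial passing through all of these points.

1

Divided differences on the nodes 3, 4, 7, 8, 9:
  order 0: -2  -3  -6  -7  -8
  order 1: -1  -1  -1  -1
  order 2: 0  0  0
  order 3: 0  0
  order 4: 0
The order-1 divided differences are all -1 (nonzero) and every higher order vanishes, so the data lies on a polynomial of degree exactly 1.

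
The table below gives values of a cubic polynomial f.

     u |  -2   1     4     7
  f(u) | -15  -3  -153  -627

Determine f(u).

Using the Lagrange interpolation formula with nodes -2, 1, 4, 7:
  L_0(u) = (u - 1)(u - 4)(u - 7) / -162
  L_1(u) = (u + 2)(u - 4)(u - 7) / 54
  L_2(u) = (u + 2)(u - 1)(u - 7) / -54
  L_3(u) = (u + 2)(u - 1)(u - 4) / 162
Then f(u) = -15·L_0(u) - 3·L_1(u) - 153·L_2(u) - 627·L_3(u).
Expanding and collecting terms gives f(u) = -u^3 - 6u^2 + u + 3.
Check: f(-2) = -15. ✓

f(u) = -u^3 - 6u^2 + u + 3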